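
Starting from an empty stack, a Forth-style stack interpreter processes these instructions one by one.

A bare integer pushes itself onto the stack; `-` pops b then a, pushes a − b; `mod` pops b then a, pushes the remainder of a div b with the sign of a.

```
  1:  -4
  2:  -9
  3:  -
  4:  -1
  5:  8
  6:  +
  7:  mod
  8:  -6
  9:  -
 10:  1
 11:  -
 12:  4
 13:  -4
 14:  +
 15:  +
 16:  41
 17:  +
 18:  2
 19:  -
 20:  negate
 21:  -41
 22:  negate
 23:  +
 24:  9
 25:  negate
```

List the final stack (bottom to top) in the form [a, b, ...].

[-8, -9]

-4     → [-4]
-9     → [-4, -9]
-      → [5]
-1     → [5, -1]
8      → [5, -1, 8]
+      → [5, 7]
mod    → [5]
-6     → [5, -6]
-      → [11]
1      → [11, 1]
-      → [10]
4      → [10, 4]
-4     → [10, 4, -4]
+      → [10, 0]
+      → [10]
41     → [10, 41]
+      → [51]
2      → [51, 2]
-      → [49]
negate → [-49]
-41    → [-49, -41]
negate → [-49, 41]
+      → [-8]
9      → [-8, 9]
negate → [-8, -9]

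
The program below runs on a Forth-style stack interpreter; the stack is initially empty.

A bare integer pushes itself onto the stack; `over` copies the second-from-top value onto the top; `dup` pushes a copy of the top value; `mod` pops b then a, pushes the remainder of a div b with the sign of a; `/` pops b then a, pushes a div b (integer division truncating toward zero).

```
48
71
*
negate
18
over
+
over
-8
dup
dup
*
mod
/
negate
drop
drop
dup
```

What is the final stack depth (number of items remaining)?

2

48      [48]
71      [48, 71]
*       [3408]
negate  [-3408]
18      [-3408, 18]
over    [-3408, 18, -3408]
+       [-3408, -3390]
over    [-3408, -3390, -3408]
-8      [-3408, -3390, -3408, -8]
dup     [-3408, -3390, -3408, -8, -8]
dup     [-3408, -3390, -3408, -8, -8, -8]
*       [-3408, -3390, -3408, -8, 64]
mod     [-3408, -3390, -3408, -8]
/       [-3408, -3390, 426]
negate  [-3408, -3390, -426]
drop    [-3408, -3390]
drop    [-3408]
dup     [-3408, -3408]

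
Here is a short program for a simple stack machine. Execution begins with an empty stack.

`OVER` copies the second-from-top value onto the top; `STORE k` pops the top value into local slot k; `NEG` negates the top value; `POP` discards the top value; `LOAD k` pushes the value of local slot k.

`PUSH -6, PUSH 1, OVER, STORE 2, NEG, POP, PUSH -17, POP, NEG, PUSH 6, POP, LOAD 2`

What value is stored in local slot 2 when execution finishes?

PUSH -6  → -6
PUSH 1   → -6 1
OVER     → -6 1 -6
STORE 2  → -6 1
NEG      → -6 -1
POP      → -6
PUSH -17 → -6 -17
POP      → -6
NEG      → 6
PUSH 6   → 6 6
POP      → 6
LOAD 2   → 6 -6

-6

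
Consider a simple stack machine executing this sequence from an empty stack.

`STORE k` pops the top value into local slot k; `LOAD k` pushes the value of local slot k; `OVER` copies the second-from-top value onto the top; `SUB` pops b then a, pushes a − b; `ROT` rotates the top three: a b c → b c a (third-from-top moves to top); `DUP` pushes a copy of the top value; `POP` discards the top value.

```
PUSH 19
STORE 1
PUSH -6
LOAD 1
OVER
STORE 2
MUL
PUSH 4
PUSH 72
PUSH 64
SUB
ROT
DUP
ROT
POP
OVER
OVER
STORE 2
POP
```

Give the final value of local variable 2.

-114

PUSH 19  [19]
STORE 1  []
PUSH -6  [-6]
LOAD 1   [-6, 19]
OVER     [-6, 19, -6]
STORE 2  [-6, 19]
MUL      [-114]
PUSH 4   [-114, 4]
PUSH 72  [-114, 4, 72]
PUSH 64  [-114, 4, 72, 64]
SUB      [-114, 4, 8]
ROT      [4, 8, -114]
DUP      [4, 8, -114, -114]
ROT      [4, -114, -114, 8]
POP      [4, -114, -114]
OVER     [4, -114, -114, -114]
OVER     [4, -114, -114, -114, -114]
STORE 2  [4, -114, -114, -114]
POP      [4, -114, -114]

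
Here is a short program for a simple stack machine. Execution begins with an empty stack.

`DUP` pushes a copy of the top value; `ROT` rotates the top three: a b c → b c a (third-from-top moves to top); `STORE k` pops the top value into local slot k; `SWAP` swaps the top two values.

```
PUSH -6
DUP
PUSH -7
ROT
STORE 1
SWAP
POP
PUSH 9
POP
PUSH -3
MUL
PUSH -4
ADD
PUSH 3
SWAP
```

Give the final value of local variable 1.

-6

PUSH -6  [-6]
DUP      [-6, -6]
PUSH -7  [-6, -6, -7]
ROT      [-6, -7, -6]
STORE 1  [-6, -7]
SWAP     [-7, -6]
POP      [-7]
PUSH 9   [-7, 9]
POP      [-7]
PUSH -3  [-7, -3]
MUL      [21]
PUSH -4  [21, -4]
ADD      [17]
PUSH 3   [17, 3]
SWAP     [3, 17]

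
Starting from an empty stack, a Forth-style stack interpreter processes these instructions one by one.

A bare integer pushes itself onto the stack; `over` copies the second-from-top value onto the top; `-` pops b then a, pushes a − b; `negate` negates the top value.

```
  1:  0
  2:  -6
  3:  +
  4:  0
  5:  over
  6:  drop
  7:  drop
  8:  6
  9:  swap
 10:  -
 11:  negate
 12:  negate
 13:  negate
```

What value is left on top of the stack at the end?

0      -> [0]
-6     -> [0, -6]
+      -> [-6]
0      -> [-6, 0]
over   -> [-6, 0, -6]
drop   -> [-6, 0]
drop   -> [-6]
6      -> [-6, 6]
swap   -> [6, -6]
-      -> [12]
negate -> [-12]
negate -> [12]
negate -> [-12]

-12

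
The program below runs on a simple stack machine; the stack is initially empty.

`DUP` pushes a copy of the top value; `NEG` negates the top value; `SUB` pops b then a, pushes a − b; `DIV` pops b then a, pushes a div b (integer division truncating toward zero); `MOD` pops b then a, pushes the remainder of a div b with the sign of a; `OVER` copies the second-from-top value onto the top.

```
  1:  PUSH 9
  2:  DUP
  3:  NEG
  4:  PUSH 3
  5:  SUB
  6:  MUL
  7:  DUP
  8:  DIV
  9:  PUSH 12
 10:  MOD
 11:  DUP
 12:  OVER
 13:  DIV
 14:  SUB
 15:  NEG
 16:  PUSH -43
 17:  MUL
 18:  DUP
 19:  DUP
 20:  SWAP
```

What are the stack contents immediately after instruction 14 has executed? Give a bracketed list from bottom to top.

PUSH 9  → 9
DUP     → 9 9
NEG     → 9 -9
PUSH 3  → 9 -9 3
SUB     → 9 -12
MUL     → -108
DUP     → -108 -108
DIV     → 1
PUSH 12 → 1 12
MOD     → 1
DUP     → 1 1
OVER    → 1 1 1
DIV     → 1 1
SUB     → 0

[0]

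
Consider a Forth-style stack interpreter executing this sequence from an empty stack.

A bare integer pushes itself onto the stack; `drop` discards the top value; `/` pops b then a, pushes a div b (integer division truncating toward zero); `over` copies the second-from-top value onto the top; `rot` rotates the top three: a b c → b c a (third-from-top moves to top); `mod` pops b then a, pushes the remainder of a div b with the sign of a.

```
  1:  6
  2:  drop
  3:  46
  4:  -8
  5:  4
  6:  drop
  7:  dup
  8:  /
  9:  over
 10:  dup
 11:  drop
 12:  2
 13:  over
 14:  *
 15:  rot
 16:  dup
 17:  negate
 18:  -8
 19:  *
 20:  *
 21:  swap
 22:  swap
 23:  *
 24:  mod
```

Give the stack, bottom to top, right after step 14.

6    : 6
drop : (empty)
46   : 46
-8   : 46 -8
4    : 46 -8 4
drop : 46 -8
dup  : 46 -8 -8
/    : 46 1
over : 46 1 46
dup  : 46 1 46 46
drop : 46 1 46
2    : 46 1 46 2
over : 46 1 46 2 46
*    : 46 1 46 92

[46, 1, 46, 92]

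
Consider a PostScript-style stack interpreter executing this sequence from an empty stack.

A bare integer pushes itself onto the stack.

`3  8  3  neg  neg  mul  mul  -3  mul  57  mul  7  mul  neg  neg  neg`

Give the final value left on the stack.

3   → 3
8   → 3 8
3   → 3 8 3
neg → 3 8 -3
neg → 3 8 3
mul → 3 24
mul → 72
-3  → 72 -3
mul → -216
57  → -216 57
mul → -12312
7   → -12312 7
mul → -86184
neg → 86184
neg → -86184
neg → 86184

86184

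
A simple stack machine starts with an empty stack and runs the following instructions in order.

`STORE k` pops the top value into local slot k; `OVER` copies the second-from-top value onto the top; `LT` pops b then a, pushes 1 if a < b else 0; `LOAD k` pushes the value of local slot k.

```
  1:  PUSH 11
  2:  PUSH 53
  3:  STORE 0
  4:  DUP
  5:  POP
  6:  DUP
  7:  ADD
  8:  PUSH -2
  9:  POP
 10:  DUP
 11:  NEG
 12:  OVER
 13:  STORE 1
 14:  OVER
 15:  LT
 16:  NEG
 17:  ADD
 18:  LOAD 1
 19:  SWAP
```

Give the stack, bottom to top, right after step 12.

[22, -22, 22]

PUSH 11 → [11]
PUSH 53 → [11, 53]
STORE 0 → [11]
DUP     → [11, 11]
POP     → [11]
DUP     → [11, 11]
ADD     → [22]
PUSH -2 → [22, -2]
POP     → [22]
DUP     → [22, 22]
NEG     → [22, -22]
OVER    → [22, -22, 22]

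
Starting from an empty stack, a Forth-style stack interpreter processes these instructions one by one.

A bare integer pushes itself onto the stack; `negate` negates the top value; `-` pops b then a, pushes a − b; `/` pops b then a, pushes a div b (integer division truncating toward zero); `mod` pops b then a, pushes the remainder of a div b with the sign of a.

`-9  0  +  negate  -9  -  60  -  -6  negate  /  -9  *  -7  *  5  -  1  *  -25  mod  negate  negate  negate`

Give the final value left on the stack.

21

-9      -9
0       -9 0
+       -9
negate  9
-9      9 -9
-       18
60      18 60
-       -42
-6      -42 -6
negate  -42 6
/       -7
-9      -7 -9
*       63
-7      63 -7
*       -441
5       -441 5
-       -446
1       -446 1
*       -446
-25     -446 -25
mod     -21
negate  21
negate  -21
negate  21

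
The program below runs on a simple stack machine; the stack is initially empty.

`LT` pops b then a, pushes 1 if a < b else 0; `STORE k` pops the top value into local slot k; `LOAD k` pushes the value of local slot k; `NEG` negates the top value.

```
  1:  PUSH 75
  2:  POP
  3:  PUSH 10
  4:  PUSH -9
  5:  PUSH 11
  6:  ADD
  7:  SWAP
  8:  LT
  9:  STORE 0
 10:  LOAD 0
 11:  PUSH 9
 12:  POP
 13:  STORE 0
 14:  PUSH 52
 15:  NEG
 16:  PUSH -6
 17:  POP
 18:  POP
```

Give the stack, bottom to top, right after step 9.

[]

PUSH 75  75
POP      (empty)
PUSH 10  10
PUSH -9  10 -9
PUSH 11  10 -9 11
ADD      10 2
SWAP     2 10
LT       1
STORE 0  (empty)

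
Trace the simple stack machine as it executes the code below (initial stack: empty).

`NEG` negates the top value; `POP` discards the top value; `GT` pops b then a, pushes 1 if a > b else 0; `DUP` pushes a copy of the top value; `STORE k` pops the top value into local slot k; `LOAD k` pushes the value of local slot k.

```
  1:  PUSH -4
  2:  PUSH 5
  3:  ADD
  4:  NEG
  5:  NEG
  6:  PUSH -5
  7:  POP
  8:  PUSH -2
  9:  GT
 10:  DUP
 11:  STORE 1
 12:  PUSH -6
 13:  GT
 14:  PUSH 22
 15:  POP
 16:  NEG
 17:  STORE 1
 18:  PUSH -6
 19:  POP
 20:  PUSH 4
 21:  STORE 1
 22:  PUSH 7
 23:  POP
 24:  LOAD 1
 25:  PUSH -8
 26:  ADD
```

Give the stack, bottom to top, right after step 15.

PUSH -4 -> [-4]
PUSH 5  -> [-4, 5]
ADD     -> [1]
NEG     -> [-1]
NEG     -> [1]
PUSH -5 -> [1, -5]
POP     -> [1]
PUSH -2 -> [1, -2]
GT      -> [1]
DUP     -> [1, 1]
STORE 1 -> [1]
PUSH -6 -> [1, -6]
GT      -> [1]
PUSH 22 -> [1, 22]
POP     -> [1]

[1]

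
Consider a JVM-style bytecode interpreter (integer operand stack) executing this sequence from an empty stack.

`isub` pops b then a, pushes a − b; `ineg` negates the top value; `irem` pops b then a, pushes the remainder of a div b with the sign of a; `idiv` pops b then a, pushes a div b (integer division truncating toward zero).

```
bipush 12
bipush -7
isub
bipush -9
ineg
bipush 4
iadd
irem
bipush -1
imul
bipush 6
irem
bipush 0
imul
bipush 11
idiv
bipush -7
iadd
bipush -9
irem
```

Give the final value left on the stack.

bipush 12 → 12
bipush -7 → 12 -7
isub      → 19
bipush -9 → 19 -9
ineg      → 19 9
bipush 4  → 19 9 4
iadd      → 19 13
irem      → 6
bipush -1 → 6 -1
imul      → -6
bipush 6  → -6 6
irem      → 0
bipush 0  → 0 0
imul      → 0
bipush 11 → 0 11
idiv      → 0
bipush -7 → 0 -7
iadd      → -7
bipush -9 → -7 -9
irem      → -7

-7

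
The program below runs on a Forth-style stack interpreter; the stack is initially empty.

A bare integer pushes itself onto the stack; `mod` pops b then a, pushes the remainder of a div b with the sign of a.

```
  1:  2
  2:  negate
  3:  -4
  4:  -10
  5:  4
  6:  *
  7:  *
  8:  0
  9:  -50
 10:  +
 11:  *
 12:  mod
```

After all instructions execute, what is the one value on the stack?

-2

2       [2]
negate  [-2]
-4      [-2, -4]
-10     [-2, -4, -10]
4       [-2, -4, -10, 4]
*       [-2, -4, -40]
*       [-2, 160]
0       [-2, 160, 0]
-50     [-2, 160, 0, -50]
+       [-2, 160, -50]
*       [-2, -8000]
mod     [-2]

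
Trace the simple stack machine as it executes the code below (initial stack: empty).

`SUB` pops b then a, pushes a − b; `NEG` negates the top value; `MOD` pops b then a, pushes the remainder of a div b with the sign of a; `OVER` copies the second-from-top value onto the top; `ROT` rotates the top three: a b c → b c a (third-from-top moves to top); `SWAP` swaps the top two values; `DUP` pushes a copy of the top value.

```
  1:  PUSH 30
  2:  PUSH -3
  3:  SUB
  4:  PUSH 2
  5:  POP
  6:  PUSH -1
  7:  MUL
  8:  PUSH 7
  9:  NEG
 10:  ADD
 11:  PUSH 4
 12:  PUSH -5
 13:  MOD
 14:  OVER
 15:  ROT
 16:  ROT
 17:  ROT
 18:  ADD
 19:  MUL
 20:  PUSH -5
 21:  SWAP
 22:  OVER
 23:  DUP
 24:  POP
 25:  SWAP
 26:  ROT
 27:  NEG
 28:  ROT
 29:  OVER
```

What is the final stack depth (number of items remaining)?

4

PUSH 30  [30]
PUSH -3  [30, -3]
SUB      [33]
PUSH 2   [33, 2]
POP      [33]
PUSH -1  [33, -1]
MUL      [-33]
PUSH 7   [-33, 7]
NEG      [-33, -7]
ADD      [-40]
PUSH 4   [-40, 4]
PUSH -5  [-40, 4, -5]
MOD      [-40, 4]
OVER     [-40, 4, -40]
ROT      [4, -40, -40]
ROT      [-40, -40, 4]
ROT      [-40, 4, -40]
ADD      [-40, -36]
MUL      [1440]
PUSH -5  [1440, -5]
SWAP     [-5, 1440]
OVER     [-5, 1440, -5]
DUP      [-5, 1440, -5, -5]
POP      [-5, 1440, -5]
SWAP     [-5, -5, 1440]
ROT      [-5, 1440, -5]
NEG      [-5, 1440, 5]
ROT      [1440, 5, -5]
OVER     [1440, 5, -5, 5]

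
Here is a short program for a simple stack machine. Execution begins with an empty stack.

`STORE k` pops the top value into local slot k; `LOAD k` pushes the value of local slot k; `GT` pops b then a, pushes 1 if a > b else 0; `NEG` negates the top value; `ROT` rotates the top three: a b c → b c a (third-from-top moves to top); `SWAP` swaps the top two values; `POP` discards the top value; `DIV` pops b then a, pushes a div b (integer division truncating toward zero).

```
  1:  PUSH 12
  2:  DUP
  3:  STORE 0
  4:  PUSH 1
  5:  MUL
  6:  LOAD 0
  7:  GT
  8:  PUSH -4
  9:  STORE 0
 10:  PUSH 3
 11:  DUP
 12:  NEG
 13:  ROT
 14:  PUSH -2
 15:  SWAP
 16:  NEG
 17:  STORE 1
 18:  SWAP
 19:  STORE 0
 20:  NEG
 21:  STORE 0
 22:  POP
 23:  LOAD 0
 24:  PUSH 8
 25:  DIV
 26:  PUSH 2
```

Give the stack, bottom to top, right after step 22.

[]

PUSH 12  [12]
DUP      [12, 12]
STORE 0  [12]
PUSH 1   [12, 1]
MUL      [12]
LOAD 0   [12, 12]
GT       [0]
PUSH -4  [0, -4]
STORE 0  [0]
PUSH 3   [0, 3]
DUP      [0, 3, 3]
NEG      [0, 3, -3]
ROT      [3, -3, 0]
PUSH -2  [3, -3, 0, -2]
SWAP     [3, -3, -2, 0]
NEG      [3, -3, -2, 0]
STORE 1  [3, -3, -2]
SWAP     [3, -2, -3]
STORE 0  [3, -2]
NEG      [3, 2]
STORE 0  [3]
POP      []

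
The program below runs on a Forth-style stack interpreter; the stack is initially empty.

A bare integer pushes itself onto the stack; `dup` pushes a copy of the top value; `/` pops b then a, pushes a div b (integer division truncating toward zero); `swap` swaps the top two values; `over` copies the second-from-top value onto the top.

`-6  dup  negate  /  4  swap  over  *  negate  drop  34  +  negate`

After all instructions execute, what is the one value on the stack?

-6     : [-6]
dup    : [-6, -6]
negate : [-6, 6]
/      : [-1]
4      : [-1, 4]
swap   : [4, -1]
over   : [4, -1, 4]
*      : [4, -4]
negate : [4, 4]
drop   : [4]
34     : [4, 34]
+      : [38]
negate : [-38]

-38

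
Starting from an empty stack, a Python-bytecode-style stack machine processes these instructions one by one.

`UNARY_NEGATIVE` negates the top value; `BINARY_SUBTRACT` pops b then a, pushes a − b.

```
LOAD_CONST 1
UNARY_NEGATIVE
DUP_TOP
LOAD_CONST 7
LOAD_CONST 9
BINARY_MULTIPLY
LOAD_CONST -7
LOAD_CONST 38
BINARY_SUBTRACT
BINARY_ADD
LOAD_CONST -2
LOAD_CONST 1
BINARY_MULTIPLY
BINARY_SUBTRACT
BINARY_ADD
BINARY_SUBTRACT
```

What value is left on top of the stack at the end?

-20

LOAD_CONST 1    → 1
UNARY_NEGATIVE  → -1
DUP_TOP         → -1 -1
LOAD_CONST 7    → -1 -1 7
LOAD_CONST 9    → -1 -1 7 9
BINARY_MULTIPLY → -1 -1 63
LOAD_CONST -7   → -1 -1 63 -7
LOAD_CONST 38   → -1 -1 63 -7 38
BINARY_SUBTRACT → -1 -1 63 -45
BINARY_ADD      → -1 -1 18
LOAD_CONST -2   → -1 -1 18 -2
LOAD_CONST 1    → -1 -1 18 -2 1
BINARY_MULTIPLY → -1 -1 18 -2
BINARY_SUBTRACT → -1 -1 20
BINARY_ADD      → -1 19
BINARY_SUBTRACT → -20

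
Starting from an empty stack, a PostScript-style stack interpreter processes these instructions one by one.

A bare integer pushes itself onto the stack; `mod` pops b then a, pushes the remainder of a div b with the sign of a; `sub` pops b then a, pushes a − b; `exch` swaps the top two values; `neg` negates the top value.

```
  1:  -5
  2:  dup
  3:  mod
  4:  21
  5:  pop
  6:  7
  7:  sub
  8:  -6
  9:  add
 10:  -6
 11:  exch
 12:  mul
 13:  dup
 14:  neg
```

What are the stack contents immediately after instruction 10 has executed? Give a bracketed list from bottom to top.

-5  -> [-5]
dup -> [-5, -5]
mod -> [0]
21  -> [0, 21]
pop -> [0]
7   -> [0, 7]
sub -> [-7]
-6  -> [-7, -6]
add -> [-13]
-6  -> [-13, -6]

[-13, -6]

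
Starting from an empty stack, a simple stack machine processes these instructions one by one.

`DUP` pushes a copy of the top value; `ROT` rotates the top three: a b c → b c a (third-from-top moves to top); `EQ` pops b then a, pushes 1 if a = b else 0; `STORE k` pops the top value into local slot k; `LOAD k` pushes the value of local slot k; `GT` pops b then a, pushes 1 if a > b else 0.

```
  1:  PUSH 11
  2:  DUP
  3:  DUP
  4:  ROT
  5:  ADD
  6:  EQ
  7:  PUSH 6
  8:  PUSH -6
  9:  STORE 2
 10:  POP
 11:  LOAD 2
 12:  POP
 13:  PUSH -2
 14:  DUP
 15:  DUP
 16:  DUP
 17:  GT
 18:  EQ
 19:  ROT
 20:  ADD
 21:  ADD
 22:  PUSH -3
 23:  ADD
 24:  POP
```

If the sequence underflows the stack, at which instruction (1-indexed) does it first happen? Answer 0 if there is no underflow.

0

PUSH 11 : [11]
DUP     : [11, 11]
DUP     : [11, 11, 11]
ROT     : [11, 11, 11]
ADD     : [11, 22]
EQ      : [0]
PUSH 6  : [0, 6]
PUSH -6 : [0, 6, -6]
STORE 2 : [0, 6]
POP     : [0]
LOAD 2  : [0, -6]
POP     : [0]
PUSH -2 : [0, -2]
DUP     : [0, -2, -2]
DUP     : [0, -2, -2, -2]
DUP     : [0, -2, -2, -2, -2]
GT      : [0, -2, -2, 0]
EQ      : [0, -2, 0]
ROT     : [-2, 0, 0]
ADD     : [-2, 0]
ADD     : [-2]
PUSH -3 : [-2, -3]
ADD     : [-5]
POP     : []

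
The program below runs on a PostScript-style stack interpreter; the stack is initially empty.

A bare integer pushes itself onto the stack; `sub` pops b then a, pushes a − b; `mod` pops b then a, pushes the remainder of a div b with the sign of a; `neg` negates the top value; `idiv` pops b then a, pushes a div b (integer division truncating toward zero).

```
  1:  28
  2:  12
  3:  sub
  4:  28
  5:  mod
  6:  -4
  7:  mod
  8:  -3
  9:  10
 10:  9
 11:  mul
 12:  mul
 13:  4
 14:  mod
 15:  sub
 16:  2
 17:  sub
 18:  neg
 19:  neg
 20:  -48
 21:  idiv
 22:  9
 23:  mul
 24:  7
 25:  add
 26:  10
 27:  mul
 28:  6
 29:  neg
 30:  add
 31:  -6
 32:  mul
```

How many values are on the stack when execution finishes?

1

28   → [28]
12   → [28, 12]
sub  → [16]
28   → [16, 28]
mod  → [16]
-4   → [16, -4]
mod  → [0]
-3   → [0, -3]
10   → [0, -3, 10]
9    → [0, -3, 10, 9]
mul  → [0, -3, 90]
mul  → [0, -270]
4    → [0, -270, 4]
mod  → [0, -2]
sub  → [2]
2    → [2, 2]
sub  → [0]
neg  → [0]
neg  → [0]
-48  → [0, -48]
idiv → [0]
9    → [0, 9]
mul  → [0]
7    → [0, 7]
add  → [7]
10   → [7, 10]
mul  → [70]
6    → [70, 6]
neg  → [70, -6]
add  → [64]
-6   → [64, -6]
mul  → [-384]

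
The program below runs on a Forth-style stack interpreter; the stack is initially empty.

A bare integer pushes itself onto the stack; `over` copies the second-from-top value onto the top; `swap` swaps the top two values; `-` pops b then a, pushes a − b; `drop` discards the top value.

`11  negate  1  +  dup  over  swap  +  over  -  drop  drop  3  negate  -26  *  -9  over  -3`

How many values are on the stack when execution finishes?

4

11     : 11
negate : -11
1      : -11 1
+      : -10
dup    : -10 -10
over   : -10 -10 -10
swap   : -10 -10 -10
+      : -10 -20
over   : -10 -20 -10
-      : -10 -10
drop   : -10
drop   : (empty)
3      : 3
negate : -3
-26    : -3 -26
*      : 78
-9     : 78 -9
over   : 78 -9 78
-3     : 78 -9 78 -3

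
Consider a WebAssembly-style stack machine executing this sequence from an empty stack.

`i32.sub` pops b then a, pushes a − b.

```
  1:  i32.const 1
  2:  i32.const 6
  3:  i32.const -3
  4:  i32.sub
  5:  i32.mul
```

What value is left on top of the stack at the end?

i32.const 1  -> 1
i32.const 6  -> 1 6
i32.const -3 -> 1 6 -3
i32.sub      -> 1 9
i32.mul      -> 9

9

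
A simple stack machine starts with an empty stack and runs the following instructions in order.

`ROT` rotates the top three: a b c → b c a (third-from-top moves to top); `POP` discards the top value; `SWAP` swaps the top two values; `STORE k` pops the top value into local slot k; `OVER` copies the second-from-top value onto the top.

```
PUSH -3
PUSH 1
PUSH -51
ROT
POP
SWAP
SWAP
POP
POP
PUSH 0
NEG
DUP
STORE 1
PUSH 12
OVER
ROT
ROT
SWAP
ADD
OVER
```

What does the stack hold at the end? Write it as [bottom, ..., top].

PUSH -3  -> -3
PUSH 1   -> -3 1
PUSH -51 -> -3 1 -51
ROT      -> 1 -51 -3
POP      -> 1 -51
SWAP     -> -51 1
SWAP     -> 1 -51
POP      -> 1
POP      -> (empty)
PUSH 0   -> 0
NEG      -> 0
DUP      -> 0 0
STORE 1  -> 0
PUSH 12  -> 0 12
OVER     -> 0 12 0
ROT      -> 12 0 0
ROT      -> 0 0 12
SWAP     -> 0 12 0
ADD      -> 0 12
OVER     -> 0 12 0

[0, 12, 0]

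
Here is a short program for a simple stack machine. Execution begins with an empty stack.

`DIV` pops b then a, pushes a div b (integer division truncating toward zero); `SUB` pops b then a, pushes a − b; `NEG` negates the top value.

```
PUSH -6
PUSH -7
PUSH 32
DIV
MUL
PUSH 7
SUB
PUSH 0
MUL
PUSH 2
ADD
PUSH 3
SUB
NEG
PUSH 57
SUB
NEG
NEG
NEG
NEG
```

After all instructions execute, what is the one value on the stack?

PUSH -6  -6
PUSH -7  -6 -7
PUSH 32  -6 -7 32
DIV      -6 0
MUL      0
PUSH 7   0 7
SUB      -7
PUSH 0   -7 0
MUL      0
PUSH 2   0 2
ADD      2
PUSH 3   2 3
SUB      -1
NEG      1
PUSH 57  1 57
SUB      -56
NEG      56
NEG      -56
NEG      56
NEG      -56

-56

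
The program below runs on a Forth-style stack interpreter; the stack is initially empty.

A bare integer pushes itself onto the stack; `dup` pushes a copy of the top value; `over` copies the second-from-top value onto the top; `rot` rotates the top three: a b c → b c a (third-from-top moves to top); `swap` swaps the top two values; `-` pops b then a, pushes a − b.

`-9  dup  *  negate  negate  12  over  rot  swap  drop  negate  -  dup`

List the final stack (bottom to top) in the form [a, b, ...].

[93, 93]

-9     → -9
dup    → -9 -9
*      → 81
negate → -81
negate → 81
12     → 81 12
over   → 81 12 81
rot    → 12 81 81
swap   → 12 81 81
drop   → 12 81
negate → 12 -81
-      → 93
dup    → 93 93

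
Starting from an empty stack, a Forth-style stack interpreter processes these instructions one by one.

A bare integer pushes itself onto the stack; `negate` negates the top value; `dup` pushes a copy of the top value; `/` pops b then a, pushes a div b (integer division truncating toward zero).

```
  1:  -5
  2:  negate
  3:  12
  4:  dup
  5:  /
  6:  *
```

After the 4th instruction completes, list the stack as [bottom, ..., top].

-5     -> [-5]
negate -> [5]
12     -> [5, 12]
dup    -> [5, 12, 12]

[5, 12, 12]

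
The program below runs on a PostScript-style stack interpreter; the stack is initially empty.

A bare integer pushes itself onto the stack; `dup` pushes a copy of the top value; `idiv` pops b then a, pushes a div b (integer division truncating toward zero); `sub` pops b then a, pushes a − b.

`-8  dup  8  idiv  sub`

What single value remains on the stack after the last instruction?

-7

-8   → [-8]
dup  → [-8, -8]
8    → [-8, -8, 8]
idiv → [-8, -1]
sub  → [-7]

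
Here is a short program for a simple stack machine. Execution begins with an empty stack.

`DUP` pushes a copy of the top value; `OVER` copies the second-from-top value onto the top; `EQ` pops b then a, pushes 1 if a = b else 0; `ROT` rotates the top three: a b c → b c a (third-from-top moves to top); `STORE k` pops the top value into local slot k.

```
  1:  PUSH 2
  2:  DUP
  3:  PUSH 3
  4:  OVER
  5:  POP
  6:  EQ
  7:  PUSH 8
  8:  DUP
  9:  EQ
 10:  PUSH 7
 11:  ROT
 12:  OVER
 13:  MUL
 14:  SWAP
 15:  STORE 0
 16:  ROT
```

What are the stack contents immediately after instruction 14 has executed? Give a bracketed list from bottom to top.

PUSH 2  2
DUP     2 2
PUSH 3  2 2 3
OVER    2 2 3 2
POP     2 2 3
EQ      2 0
PUSH 8  2 0 8
DUP     2 0 8 8
EQ      2 0 1
PUSH 7  2 0 1 7
ROT     2 1 7 0
OVER    2 1 7 0 7
MUL     2 1 7 0
SWAP    2 1 0 7

[2, 1, 0, 7]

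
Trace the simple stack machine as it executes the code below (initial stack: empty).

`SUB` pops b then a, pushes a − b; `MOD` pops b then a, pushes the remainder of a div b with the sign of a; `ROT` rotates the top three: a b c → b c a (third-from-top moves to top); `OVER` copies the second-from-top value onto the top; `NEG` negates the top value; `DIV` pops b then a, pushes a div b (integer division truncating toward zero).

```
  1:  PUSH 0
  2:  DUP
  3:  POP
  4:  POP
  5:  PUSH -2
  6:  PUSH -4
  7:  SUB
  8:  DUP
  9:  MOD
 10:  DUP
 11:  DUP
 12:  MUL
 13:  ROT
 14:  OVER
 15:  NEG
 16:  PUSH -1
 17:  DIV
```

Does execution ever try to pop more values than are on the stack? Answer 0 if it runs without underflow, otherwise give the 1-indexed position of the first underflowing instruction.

13

PUSH 0  -> 0
DUP     -> 0 0
POP     -> 0
POP     -> (empty)
PUSH -2 -> -2
PUSH -4 -> -2 -4
SUB     -> 2
DUP     -> 2 2
MOD     -> 0
DUP     -> 0 0
DUP     -> 0 0 0
MUL     -> 0 0
ROT  — needs 3 operands, stack has 2 → underflow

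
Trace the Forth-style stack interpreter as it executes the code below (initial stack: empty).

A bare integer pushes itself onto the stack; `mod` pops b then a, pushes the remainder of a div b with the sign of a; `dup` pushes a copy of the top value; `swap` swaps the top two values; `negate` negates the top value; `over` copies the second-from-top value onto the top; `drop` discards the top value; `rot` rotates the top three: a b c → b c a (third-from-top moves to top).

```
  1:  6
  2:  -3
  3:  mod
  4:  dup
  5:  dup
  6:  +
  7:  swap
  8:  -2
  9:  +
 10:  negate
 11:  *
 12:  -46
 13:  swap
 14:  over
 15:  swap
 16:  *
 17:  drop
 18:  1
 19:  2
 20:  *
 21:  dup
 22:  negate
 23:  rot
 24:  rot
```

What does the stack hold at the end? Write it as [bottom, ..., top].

6      → 6
-3     → 6 -3
mod    → 0
dup    → 0 0
dup    → 0 0 0
+      → 0 0
swap   → 0 0
-2     → 0 0 -2
+      → 0 -2
negate → 0 2
*      → 0
-46    → 0 -46
swap   → -46 0
over   → -46 0 -46
swap   → -46 -46 0
*      → -46 0
drop   → -46
1      → -46 1
2      → -46 1 2
*      → -46 2
dup    → -46 2 2
negate → -46 2 -2
rot    → 2 -2 -46
rot    → -2 -46 2

[-2, -46, 2]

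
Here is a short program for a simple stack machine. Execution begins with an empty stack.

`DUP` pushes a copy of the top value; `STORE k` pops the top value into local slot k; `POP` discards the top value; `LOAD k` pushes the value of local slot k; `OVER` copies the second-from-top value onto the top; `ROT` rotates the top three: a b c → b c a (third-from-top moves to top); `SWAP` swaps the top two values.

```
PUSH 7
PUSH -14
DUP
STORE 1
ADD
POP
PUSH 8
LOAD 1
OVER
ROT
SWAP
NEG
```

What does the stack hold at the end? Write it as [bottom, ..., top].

PUSH 7   → [7]
PUSH -14 → [7, -14]
DUP      → [7, -14, -14]
STORE 1  → [7, -14]
ADD      → [-7]
POP      → []
PUSH 8   → [8]
LOAD 1   → [8, -14]
OVER     → [8, -14, 8]
ROT      → [-14, 8, 8]
SWAP     → [-14, 8, 8]
NEG      → [-14, 8, -8]

[-14, 8, -8]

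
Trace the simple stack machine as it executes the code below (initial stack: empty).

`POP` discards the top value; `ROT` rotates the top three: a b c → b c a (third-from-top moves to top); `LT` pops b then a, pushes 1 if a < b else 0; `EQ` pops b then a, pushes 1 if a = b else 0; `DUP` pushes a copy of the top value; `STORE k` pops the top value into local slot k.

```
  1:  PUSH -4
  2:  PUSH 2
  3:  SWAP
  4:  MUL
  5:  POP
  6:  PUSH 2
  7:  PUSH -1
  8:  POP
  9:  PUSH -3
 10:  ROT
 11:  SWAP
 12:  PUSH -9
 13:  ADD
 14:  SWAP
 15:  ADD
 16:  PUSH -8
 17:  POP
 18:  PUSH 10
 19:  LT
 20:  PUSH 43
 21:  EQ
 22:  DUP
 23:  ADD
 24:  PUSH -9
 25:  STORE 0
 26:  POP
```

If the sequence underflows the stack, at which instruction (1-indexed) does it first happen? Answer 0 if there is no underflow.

PUSH -4 -> [-4]
PUSH 2  -> [-4, 2]
SWAP    -> [2, -4]
MUL     -> [-8]
POP     -> []
PUSH 2  -> [2]
PUSH -1 -> [2, -1]
POP     -> [2]
PUSH -3 -> [2, -3]
ROT  — needs 3 operands, stack has 2 → underflow

10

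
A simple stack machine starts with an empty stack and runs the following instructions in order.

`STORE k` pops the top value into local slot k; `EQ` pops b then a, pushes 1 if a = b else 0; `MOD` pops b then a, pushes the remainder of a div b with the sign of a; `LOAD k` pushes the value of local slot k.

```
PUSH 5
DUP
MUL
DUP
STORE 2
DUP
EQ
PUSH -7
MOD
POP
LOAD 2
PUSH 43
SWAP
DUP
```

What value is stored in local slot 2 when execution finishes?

PUSH 5  : [5]
DUP     : [5, 5]
MUL     : [25]
DUP     : [25, 25]
STORE 2 : [25]
DUP     : [25, 25]
EQ      : [1]
PUSH -7 : [1, -7]
MOD     : [1]
POP     : []
LOAD 2  : [25]
PUSH 43 : [25, 43]
SWAP    : [43, 25]
DUP     : [43, 25, 25]

25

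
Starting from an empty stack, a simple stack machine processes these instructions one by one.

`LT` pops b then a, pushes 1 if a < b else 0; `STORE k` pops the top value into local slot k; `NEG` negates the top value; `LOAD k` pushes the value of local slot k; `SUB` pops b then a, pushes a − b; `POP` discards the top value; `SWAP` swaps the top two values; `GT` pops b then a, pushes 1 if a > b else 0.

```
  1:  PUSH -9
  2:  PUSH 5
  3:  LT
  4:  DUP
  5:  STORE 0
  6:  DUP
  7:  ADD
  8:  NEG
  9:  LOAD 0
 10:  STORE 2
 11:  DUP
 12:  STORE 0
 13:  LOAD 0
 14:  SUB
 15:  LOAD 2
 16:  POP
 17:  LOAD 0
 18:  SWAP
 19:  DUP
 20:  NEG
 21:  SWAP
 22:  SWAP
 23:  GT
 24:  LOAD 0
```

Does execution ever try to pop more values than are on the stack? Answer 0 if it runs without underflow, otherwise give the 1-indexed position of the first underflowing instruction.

0

PUSH -9 : -9
PUSH 5  : -9 5
LT      : 1
DUP     : 1 1
STORE 0 : 1
DUP     : 1 1
ADD     : 2
NEG     : -2
LOAD 0  : -2 1
STORE 2 : -2
DUP     : -2 -2
STORE 0 : -2
LOAD 0  : -2 -2
SUB     : 0
LOAD 2  : 0 1
POP     : 0
LOAD 0  : 0 -2
SWAP    : -2 0
DUP     : -2 0 0
NEG     : -2 0 0
SWAP    : -2 0 0
SWAP    : -2 0 0
GT      : -2 0
LOAD 0  : -2 0 -2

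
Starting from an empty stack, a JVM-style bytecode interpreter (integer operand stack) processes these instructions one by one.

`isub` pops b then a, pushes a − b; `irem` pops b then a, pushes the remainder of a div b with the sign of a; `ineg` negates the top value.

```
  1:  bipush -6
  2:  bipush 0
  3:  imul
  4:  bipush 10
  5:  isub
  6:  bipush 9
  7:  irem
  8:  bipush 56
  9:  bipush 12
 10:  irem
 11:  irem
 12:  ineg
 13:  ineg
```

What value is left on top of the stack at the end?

-1

bipush -6  -6
bipush 0   -6 0
imul       0
bipush 10  0 10
isub       -10
bipush 9   -10 9
irem       -1
bipush 56  -1 56
bipush 12  -1 56 12
irem       -1 8
irem       -1
ineg       1
ineg       -1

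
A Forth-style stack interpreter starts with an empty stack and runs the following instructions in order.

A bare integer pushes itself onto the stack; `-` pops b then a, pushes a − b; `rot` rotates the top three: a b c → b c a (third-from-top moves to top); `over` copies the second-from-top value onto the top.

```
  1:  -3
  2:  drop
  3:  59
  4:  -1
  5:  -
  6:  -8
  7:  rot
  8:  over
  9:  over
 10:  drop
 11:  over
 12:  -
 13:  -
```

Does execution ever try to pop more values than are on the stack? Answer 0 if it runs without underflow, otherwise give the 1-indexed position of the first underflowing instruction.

7

-3   → -3
drop → (empty)
59   → 59
-1   → 59 -1
-    → 60
-8   → 60 -8
rot  — needs 3 operands, stack has 2 → underflow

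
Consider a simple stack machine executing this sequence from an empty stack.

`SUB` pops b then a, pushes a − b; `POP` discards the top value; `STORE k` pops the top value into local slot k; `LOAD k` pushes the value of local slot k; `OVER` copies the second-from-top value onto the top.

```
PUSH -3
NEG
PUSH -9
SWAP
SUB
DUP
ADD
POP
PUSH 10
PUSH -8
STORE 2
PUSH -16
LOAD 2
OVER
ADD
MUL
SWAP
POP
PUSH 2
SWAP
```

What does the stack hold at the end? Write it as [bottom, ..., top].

[2, 384]

PUSH -3  -> -3
NEG      -> 3
PUSH -9  -> 3 -9
SWAP     -> -9 3
SUB      -> -12
DUP      -> -12 -12
ADD      -> -24
POP      -> (empty)
PUSH 10  -> 10
PUSH -8  -> 10 -8
STORE 2  -> 10
PUSH -16 -> 10 -16
LOAD 2   -> 10 -16 -8
OVER     -> 10 -16 -8 -16
ADD      -> 10 -16 -24
MUL      -> 10 384
SWAP     -> 384 10
POP      -> 384
PUSH 2   -> 384 2
SWAP     -> 2 384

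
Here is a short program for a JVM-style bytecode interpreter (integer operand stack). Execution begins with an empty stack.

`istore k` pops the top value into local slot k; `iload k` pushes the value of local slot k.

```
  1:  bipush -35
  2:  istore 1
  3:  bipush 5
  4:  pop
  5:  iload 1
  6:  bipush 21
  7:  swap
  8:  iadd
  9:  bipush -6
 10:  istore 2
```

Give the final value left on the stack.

-14

bipush -35 → -35
istore 1   → (empty)
bipush 5   → 5
pop        → (empty)
iload 1    → -35
bipush 21  → -35 21
swap       → 21 -35
iadd       → -14
bipush -6  → -14 -6
istore 2   → -14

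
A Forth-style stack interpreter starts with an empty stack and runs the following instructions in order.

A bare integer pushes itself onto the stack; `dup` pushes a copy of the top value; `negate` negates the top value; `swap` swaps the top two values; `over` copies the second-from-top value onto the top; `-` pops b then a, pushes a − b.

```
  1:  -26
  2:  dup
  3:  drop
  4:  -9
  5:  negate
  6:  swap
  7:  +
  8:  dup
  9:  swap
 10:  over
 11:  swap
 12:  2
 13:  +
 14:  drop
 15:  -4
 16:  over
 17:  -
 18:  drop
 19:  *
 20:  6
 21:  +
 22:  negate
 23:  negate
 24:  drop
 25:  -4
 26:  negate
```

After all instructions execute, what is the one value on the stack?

-26    -> -26
dup    -> -26 -26
drop   -> -26
-9     -> -26 -9
negate -> -26 9
swap   -> 9 -26
+      -> -17
dup    -> -17 -17
swap   -> -17 -17
over   -> -17 -17 -17
swap   -> -17 -17 -17
2      -> -17 -17 -17 2
+      -> -17 -17 -15
drop   -> -17 -17
-4     -> -17 -17 -4
over   -> -17 -17 -4 -17
-      -> -17 -17 13
drop   -> -17 -17
*      -> 289
6      -> 289 6
+      -> 295
negate -> -295
negate -> 295
drop   -> (empty)
-4     -> -4
negate -> 4

4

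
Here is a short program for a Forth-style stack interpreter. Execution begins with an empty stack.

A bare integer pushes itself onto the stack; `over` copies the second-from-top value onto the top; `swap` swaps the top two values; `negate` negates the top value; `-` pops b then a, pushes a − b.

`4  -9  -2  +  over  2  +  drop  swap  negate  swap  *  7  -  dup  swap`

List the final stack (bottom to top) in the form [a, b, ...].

4       [4]
-9      [4, -9]
-2      [4, -9, -2]
+       [4, -11]
over    [4, -11, 4]
2       [4, -11, 4, 2]
+       [4, -11, 6]
drop    [4, -11]
swap    [-11, 4]
negate  [-11, -4]
swap    [-4, -11]
*       [44]
7       [44, 7]
-       [37]
dup     [37, 37]
swap    [37, 37]

[37, 37]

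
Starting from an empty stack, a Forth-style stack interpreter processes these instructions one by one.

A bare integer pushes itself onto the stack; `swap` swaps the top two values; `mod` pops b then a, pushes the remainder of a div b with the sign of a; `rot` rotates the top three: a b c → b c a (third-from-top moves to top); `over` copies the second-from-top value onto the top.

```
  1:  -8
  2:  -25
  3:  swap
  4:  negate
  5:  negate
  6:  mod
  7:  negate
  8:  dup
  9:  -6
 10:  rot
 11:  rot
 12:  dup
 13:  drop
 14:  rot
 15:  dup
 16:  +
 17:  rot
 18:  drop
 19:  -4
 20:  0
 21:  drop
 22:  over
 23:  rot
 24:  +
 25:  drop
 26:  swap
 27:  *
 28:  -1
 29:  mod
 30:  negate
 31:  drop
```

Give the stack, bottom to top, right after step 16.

[1, 1, -12]

-8     -> -8
-25    -> -8 -25
swap   -> -25 -8
negate -> -25 8
negate -> -25 -8
mod    -> -1
negate -> 1
dup    -> 1 1
-6     -> 1 1 -6
rot    -> 1 -6 1
rot    -> -6 1 1
dup    -> -6 1 1 1
drop   -> -6 1 1
rot    -> 1 1 -6
dup    -> 1 1 -6 -6
+      -> 1 1 -12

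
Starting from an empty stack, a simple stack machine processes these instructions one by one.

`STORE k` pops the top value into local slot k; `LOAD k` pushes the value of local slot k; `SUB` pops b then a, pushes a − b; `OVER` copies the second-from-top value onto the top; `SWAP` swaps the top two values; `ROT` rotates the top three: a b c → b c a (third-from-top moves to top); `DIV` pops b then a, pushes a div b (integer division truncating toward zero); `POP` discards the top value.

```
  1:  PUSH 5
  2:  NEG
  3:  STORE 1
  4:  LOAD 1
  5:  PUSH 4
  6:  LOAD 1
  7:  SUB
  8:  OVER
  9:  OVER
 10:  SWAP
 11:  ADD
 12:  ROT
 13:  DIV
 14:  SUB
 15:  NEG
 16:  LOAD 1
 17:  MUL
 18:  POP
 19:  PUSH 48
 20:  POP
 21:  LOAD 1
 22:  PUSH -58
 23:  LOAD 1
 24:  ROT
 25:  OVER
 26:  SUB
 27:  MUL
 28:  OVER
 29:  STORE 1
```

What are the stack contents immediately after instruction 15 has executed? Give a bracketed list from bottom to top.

PUSH 5   [5]
NEG      [-5]
STORE 1  []
LOAD 1   [-5]
PUSH 4   [-5, 4]
LOAD 1   [-5, 4, -5]
SUB      [-5, 9]
OVER     [-5, 9, -5]
OVER     [-5, 9, -5, 9]
SWAP     [-5, 9, 9, -5]
ADD      [-5, 9, 4]
ROT      [9, 4, -5]
DIV      [9, 0]
SUB      [9]
NEG      [-9]

[-9]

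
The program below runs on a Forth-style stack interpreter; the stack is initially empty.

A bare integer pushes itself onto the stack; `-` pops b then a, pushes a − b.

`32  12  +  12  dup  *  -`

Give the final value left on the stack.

-100

32  -> 32
12  -> 32 12
+   -> 44
12  -> 44 12
dup -> 44 12 12
*   -> 44 144
-   -> -100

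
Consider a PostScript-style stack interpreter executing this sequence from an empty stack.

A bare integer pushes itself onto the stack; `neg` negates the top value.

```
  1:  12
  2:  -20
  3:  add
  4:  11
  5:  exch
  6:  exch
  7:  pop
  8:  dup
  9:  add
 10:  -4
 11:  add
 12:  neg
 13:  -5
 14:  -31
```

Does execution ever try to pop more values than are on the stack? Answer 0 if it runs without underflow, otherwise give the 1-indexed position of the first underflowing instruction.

12   : [12]
-20  : [12, -20]
add  : [-8]
11   : [-8, 11]
exch : [11, -8]
exch : [-8, 11]
pop  : [-8]
dup  : [-8, -8]
add  : [-16]
-4   : [-16, -4]
add  : [-20]
neg  : [20]
-5   : [20, -5]
-31  : [20, -5, -31]

0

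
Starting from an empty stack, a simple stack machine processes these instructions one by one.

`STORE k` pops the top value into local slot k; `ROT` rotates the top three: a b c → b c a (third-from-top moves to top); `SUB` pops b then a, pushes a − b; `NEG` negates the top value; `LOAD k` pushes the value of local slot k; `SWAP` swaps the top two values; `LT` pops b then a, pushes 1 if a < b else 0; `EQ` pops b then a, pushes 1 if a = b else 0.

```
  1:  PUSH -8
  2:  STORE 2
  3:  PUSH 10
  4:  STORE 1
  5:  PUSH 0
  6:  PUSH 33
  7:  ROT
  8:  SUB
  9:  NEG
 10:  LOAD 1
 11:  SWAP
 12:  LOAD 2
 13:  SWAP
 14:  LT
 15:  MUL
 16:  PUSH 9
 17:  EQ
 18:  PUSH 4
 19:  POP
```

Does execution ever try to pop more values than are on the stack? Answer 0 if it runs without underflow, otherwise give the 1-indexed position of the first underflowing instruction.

7

PUSH -8 -> -8
STORE 2 -> (empty)
PUSH 10 -> 10
STORE 1 -> (empty)
PUSH 0  -> 0
PUSH 33 -> 0 33
ROT  — needs 3 operands, stack has 2 → underflow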